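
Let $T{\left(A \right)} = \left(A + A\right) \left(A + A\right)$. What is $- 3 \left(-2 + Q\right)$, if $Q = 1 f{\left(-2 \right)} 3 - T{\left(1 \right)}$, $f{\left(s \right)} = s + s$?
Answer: $54$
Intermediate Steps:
$f{\left(s \right)} = 2 s$
$T{\left(A \right)} = 4 A^{2}$ ($T{\left(A \right)} = 2 A 2 A = 4 A^{2}$)
$Q = -16$ ($Q = 1 \cdot 2 \left(-2\right) 3 - 4 \cdot 1^{2} = 1 \left(-4\right) 3 - 4 \cdot 1 = \left(-4\right) 3 - 4 = -12 - 4 = -16$)
$- 3 \left(-2 + Q\right) = - 3 \left(-2 - 16\right) = \left(-3\right) \left(-18\right) = 54$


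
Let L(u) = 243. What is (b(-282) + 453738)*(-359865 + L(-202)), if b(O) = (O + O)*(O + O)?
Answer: -277568486748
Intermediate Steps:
b(O) = 4*O² (b(O) = (2*O)*(2*O) = 4*O²)
(b(-282) + 453738)*(-359865 + L(-202)) = (4*(-282)² + 453738)*(-359865 + 243) = (4*79524 + 453738)*(-359622) = (318096 + 453738)*(-359622) = 771834*(-359622) = -277568486748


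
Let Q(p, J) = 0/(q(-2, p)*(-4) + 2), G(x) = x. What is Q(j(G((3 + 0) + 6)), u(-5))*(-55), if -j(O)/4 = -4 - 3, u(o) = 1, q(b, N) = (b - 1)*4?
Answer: 0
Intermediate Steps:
q(b, N) = -4 + 4*b (q(b, N) = (-1 + b)*4 = -4 + 4*b)
j(O) = 28 (j(O) = -4*(-4 - 3) = -4*(-7) = 28)
Q(p, J) = 0 (Q(p, J) = 0/((-4 + 4*(-2))*(-4) + 2) = 0/((-4 - 8)*(-4) + 2) = 0/(-12*(-4) + 2) = 0/(48 + 2) = 0/50 = 0*(1/50) = 0)
Q(j(G((3 + 0) + 6)), u(-5))*(-55) = 0*(-55) = 0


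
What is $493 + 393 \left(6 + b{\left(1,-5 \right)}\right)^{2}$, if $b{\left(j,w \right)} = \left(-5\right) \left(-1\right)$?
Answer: $48046$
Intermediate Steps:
$b{\left(j,w \right)} = 5$
$493 + 393 \left(6 + b{\left(1,-5 \right)}\right)^{2} = 493 + 393 \left(6 + 5\right)^{2} = 493 + 393 \cdot 11^{2} = 493 + 393 \cdot 121 = 493 + 47553 = 48046$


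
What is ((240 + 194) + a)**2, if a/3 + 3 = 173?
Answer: 891136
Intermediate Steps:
a = 510 (a = -9 + 3*173 = -9 + 519 = 510)
((240 + 194) + a)**2 = ((240 + 194) + 510)**2 = (434 + 510)**2 = 944**2 = 891136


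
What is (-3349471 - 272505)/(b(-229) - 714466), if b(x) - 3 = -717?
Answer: 905494/178795 ≈ 5.0644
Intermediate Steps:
b(x) = -714 (b(x) = 3 - 717 = -714)
(-3349471 - 272505)/(b(-229) - 714466) = (-3349471 - 272505)/(-714 - 714466) = -3621976/(-715180) = -3621976*(-1/715180) = 905494/178795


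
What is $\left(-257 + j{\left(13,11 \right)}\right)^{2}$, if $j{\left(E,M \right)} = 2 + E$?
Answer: $58564$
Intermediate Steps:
$\left(-257 + j{\left(13,11 \right)}\right)^{2} = \left(-257 + \left(2 + 13\right)\right)^{2} = \left(-257 + 15\right)^{2} = \left(-242\right)^{2} = 58564$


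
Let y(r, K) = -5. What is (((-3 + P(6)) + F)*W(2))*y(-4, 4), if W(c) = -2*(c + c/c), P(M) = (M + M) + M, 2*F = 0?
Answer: 450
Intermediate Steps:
F = 0 (F = (1/2)*0 = 0)
P(M) = 3*M (P(M) = 2*M + M = 3*M)
W(c) = -2 - 2*c (W(c) = -2*(c + 1) = -2*(1 + c) = -2 - 2*c)
(((-3 + P(6)) + F)*W(2))*y(-4, 4) = (((-3 + 3*6) + 0)*(-2 - 2*2))*(-5) = (((-3 + 18) + 0)*(-2 - 4))*(-5) = ((15 + 0)*(-6))*(-5) = (15*(-6))*(-5) = -90*(-5) = 450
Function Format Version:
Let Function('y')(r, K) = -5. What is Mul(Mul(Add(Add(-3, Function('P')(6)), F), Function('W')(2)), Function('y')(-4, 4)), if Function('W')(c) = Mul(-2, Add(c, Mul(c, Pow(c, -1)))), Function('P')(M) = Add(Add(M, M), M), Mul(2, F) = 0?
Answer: 450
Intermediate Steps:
F = 0 (F = Mul(Rational(1, 2), 0) = 0)
Function('P')(M) = Mul(3, M) (Function('P')(M) = Add(Mul(2, M), M) = Mul(3, M))
Function('W')(c) = Add(-2, Mul(-2, c)) (Function('W')(c) = Mul(-2, Add(c, 1)) = Mul(-2, Add(1, c)) = Add(-2, Mul(-2, c)))
Mul(Mul(Add(Add(-3, Function('P')(6)), F), Function('W')(2)), Function('y')(-4, 4)) = Mul(Mul(Add(Add(-3, Mul(3, 6)), 0), Add(-2, Mul(-2, 2))), -5) = Mul(Mul(Add(Add(-3, 18), 0), Add(-2, -4)), -5) = Mul(Mul(Add(15, 0), -6), -5) = Mul(Mul(15, -6), -5) = Mul(-90, -5) = 450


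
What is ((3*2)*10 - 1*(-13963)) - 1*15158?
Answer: -1135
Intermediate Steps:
((3*2)*10 - 1*(-13963)) - 1*15158 = (6*10 + 13963) - 15158 = (60 + 13963) - 15158 = 14023 - 15158 = -1135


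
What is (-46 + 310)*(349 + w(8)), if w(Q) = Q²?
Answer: 109032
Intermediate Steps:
(-46 + 310)*(349 + w(8)) = (-46 + 310)*(349 + 8²) = 264*(349 + 64) = 264*413 = 109032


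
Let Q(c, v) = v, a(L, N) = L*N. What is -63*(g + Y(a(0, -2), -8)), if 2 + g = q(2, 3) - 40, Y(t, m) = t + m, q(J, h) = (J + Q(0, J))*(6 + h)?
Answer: 882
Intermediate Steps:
q(J, h) = 2*J*(6 + h) (q(J, h) = (J + J)*(6 + h) = (2*J)*(6 + h) = 2*J*(6 + h))
Y(t, m) = m + t
g = -6 (g = -2 + (2*2*(6 + 3) - 40) = -2 + (2*2*9 - 40) = -2 + (36 - 40) = -2 - 4 = -6)
-63*(g + Y(a(0, -2), -8)) = -63*(-6 + (-8 + 0*(-2))) = -63*(-6 + (-8 + 0)) = -63*(-6 - 8) = -63*(-14) = 882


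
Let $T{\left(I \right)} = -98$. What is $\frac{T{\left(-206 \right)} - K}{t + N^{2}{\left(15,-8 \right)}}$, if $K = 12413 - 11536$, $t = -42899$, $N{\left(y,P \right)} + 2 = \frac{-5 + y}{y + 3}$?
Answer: $\frac{3159}{138986} \approx 0.022729$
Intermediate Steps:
$N{\left(y,P \right)} = -2 + \frac{-5 + y}{3 + y}$ ($N{\left(y,P \right)} = -2 + \frac{-5 + y}{y + 3} = -2 + \frac{-5 + y}{3 + y}$)
$K = 877$
$\frac{T{\left(-206 \right)} - K}{t + N^{2}{\left(15,-8 \right)}} = \frac{-98 - 877}{-42899 + \left(\frac{-11 - 15}{3 + 15}\right)^{2}} = \frac{-98 - 877}{-42899 + \left(\frac{-11 - 15}{18}\right)^{2}} = - \frac{975}{-42899 + \left(\frac{1}{18} \left(-26\right)\right)^{2}} = - \frac{975}{-42899 + \left(- \frac{13}{9}\right)^{2}} = - \frac{975}{-42899 + \frac{169}{81}} = - \frac{975}{- \frac{3474650}{81}} = \left(-975\right) \left(- \frac{81}{3474650}\right) = \frac{3159}{138986}$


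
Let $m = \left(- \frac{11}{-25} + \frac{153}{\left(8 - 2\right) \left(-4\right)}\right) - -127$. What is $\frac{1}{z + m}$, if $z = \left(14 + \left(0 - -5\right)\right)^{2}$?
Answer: $\frac{200}{96413} \approx 0.0020744$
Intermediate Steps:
$m = \frac{24213}{200}$ ($m = \left(\left(-11\right) \left(- \frac{1}{25}\right) + \frac{153}{6 \left(-4\right)}\right) + 127 = \left(\frac{11}{25} + \frac{153}{-24}\right) + 127 = \left(\frac{11}{25} + 153 \left(- \frac{1}{24}\right)\right) + 127 = \left(\frac{11}{25} - \frac{51}{8}\right) + 127 = - \frac{1187}{200} + 127 = \frac{24213}{200} \approx 121.06$)
$z = 361$ ($z = \left(14 + \left(0 + 5\right)\right)^{2} = \left(14 + 5\right)^{2} = 19^{2} = 361$)
$\frac{1}{z + m} = \frac{1}{361 + \frac{24213}{200}} = \frac{1}{\frac{96413}{200}} = \frac{200}{96413}$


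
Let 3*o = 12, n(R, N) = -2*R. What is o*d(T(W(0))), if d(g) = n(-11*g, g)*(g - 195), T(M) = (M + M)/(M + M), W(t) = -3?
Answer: -17072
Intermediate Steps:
T(M) = 1 (T(M) = (2*M)/((2*M)) = (2*M)*(1/(2*M)) = 1)
d(g) = 22*g*(-195 + g) (d(g) = (-(-22)*g)*(g - 195) = (22*g)*(-195 + g) = 22*g*(-195 + g))
o = 4 (o = (⅓)*12 = 4)
o*d(T(W(0))) = 4*(22*1*(-195 + 1)) = 4*(22*1*(-194)) = 4*(-4268) = -17072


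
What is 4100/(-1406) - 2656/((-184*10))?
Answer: -119052/80845 ≈ -1.4726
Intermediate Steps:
4100/(-1406) - 2656/((-184*10)) = 4100*(-1/1406) - 2656/(-1840) = -2050/703 - 2656*(-1/1840) = -2050/703 + 166/115 = -119052/80845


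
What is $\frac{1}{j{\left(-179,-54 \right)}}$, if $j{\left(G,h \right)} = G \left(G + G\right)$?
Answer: $\frac{1}{64082} \approx 1.5605 \cdot 10^{-5}$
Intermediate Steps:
$j{\left(G,h \right)} = 2 G^{2}$ ($j{\left(G,h \right)} = G 2 G = 2 G^{2}$)
$\frac{1}{j{\left(-179,-54 \right)}} = \frac{1}{2 \left(-179\right)^{2}} = \frac{1}{2 \cdot 32041} = \frac{1}{64082}$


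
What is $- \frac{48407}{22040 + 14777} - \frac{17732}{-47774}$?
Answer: $- \frac{829878487}{879447679} \approx -0.94364$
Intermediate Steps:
$- \frac{48407}{22040 + 14777} - \frac{17732}{-47774} = - \frac{48407}{36817} - - \frac{8866}{23887} = \left(-48407\right) \frac{1}{36817} + \frac{8866}{23887} = - \frac{48407}{36817} + \frac{8866}{23887} = - \frac{829878487}{879447679}$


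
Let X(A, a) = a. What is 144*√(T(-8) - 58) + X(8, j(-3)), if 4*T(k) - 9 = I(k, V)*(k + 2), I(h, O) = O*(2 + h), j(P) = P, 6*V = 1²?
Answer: -3 + 72*I*√217 ≈ -3.0 + 1060.6*I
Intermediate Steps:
V = ⅙ (V = (⅙)*1² = (⅙)*1 = ⅙ ≈ 0.16667)
T(k) = 9/4 + (2 + k)*(⅓ + k/6)/4 (T(k) = 9/4 + (((2 + k)/6)*(k + 2))/4 = 9/4 + ((⅓ + k/6)*(2 + k))/4 = 9/4 + ((2 + k)*(⅓ + k/6))/4 = 9/4 + (2 + k)*(⅓ + k/6)/4)
144*√(T(-8) - 58) + X(8, j(-3)) = 144*√((29/12 + (⅙)*(-8) + (1/24)*(-8)²) - 58) - 3 = 144*√((29/12 - 4/3 + (1/24)*64) - 58) - 3 = 144*√((29/12 - 4/3 + 8/3) - 58) - 3 = 144*√(15/4 - 58) - 3 = 144*√(-217/4) - 3 = 144*(I*√217/2) - 3 = 72*I*√217 - 3 = -3 + 72*I*√217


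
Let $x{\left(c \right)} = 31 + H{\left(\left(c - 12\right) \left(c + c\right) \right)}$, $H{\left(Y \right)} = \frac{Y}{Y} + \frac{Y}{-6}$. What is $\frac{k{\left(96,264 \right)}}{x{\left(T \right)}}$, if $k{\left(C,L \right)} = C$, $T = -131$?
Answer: $- \frac{288}{18637} \approx -0.015453$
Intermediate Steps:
$H{\left(Y \right)} = 1 - \frac{Y}{6}$ ($H{\left(Y \right)} = 1 + Y \left(- \frac{1}{6}\right) = 1 - \frac{Y}{6}$)
$x{\left(c \right)} = 32 - \frac{c \left(-12 + c\right)}{3}$ ($x{\left(c \right)} = 31 - \left(-1 + \frac{\left(c - 12\right) \left(c + c\right)}{6}\right) = 31 - \left(-1 + \frac{\left(-12 + c\right) 2 c}{6}\right) = 31 - \left(-1 + \frac{2 c \left(-12 + c\right)}{6}\right) = 31 - \left(-1 + \frac{c \left(-12 + c\right)}{3}\right) = 32 - \frac{c \left(-12 + c\right)}{3}$)
$\frac{k{\left(96,264 \right)}}{x{\left(T \right)}} = \frac{96}{32 - - \frac{131 \left(-12 - 131\right)}{3}} = \frac{96}{32 - \left(- \frac{131}{3}\right) \left(-143\right)} = \frac{96}{32 - \frac{18733}{3}} = \frac{96}{- \frac{18637}{3}} = 96 \left(- \frac{3}{18637}\right) = - \frac{288}{18637}$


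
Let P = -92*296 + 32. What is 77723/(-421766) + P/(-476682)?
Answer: -12788559943/100524130206 ≈ -0.12722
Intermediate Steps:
P = -27200 (P = -27232 + 32 = -27200)
77723/(-421766) + P/(-476682) = 77723/(-421766) - 27200/(-476682) = 77723*(-1/421766) - 27200*(-1/476682) = -77723/421766 + 13600/238341 = -12788559943/100524130206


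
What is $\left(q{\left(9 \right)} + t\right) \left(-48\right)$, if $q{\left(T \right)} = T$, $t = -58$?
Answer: $2352$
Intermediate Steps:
$\left(q{\left(9 \right)} + t\right) \left(-48\right) = \left(9 - 58\right) \left(-48\right) = \left(-49\right) \left(-48\right) = 2352$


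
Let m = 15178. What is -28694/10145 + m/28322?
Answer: -329345329/143663345 ≈ -2.2925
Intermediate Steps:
-28694/10145 + m/28322 = -28694/10145 + 15178/28322 = -28694*1/10145 + 15178*(1/28322) = -28694/10145 + 7589/14161 = -329345329/143663345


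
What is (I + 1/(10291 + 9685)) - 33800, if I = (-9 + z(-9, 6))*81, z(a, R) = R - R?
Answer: -689751303/19976 ≈ -34529.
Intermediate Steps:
z(a, R) = 0
I = -729 (I = (-9 + 0)*81 = -9*81 = -729)
(I + 1/(10291 + 9685)) - 33800 = (-729 + 1/(10291 + 9685)) - 33800 = (-729 + 1/19976) - 33800 = -14562503/19976 - 33800 = -689751303/19976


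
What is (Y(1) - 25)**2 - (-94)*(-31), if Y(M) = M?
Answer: -2338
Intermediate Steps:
(Y(1) - 25)**2 - (-94)*(-31) = (1 - 25)**2 - (-94)*(-31) = (-24)**2 - 1*2914 = 576 - 2914 = -2338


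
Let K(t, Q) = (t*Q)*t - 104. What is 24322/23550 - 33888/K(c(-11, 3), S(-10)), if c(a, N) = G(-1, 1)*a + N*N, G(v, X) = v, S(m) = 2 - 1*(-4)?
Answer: -46388693/3379425 ≈ -13.727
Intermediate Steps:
S(m) = 6 (S(m) = 2 + 4 = 6)
c(a, N) = N² - a (c(a, N) = -a + N*N = -a + N² = N² - a)
K(t, Q) = -104 + Q*t² (K(t, Q) = (Q*t)*t - 104 = Q*t² - 104 = -104 + Q*t²)
24322/23550 - 33888/K(c(-11, 3), S(-10)) = 24322/23550 - 33888/(-104 + 6*(3² - 1*(-11))²) = 24322*(1/23550) - 33888/(-104 + 6*(9 + 11)²) = 12161/11775 - 33888/(-104 + 6*20²) = 12161/11775 - 33888/(-104 + 6*400) = 12161/11775 - 33888/(-104 + 2400) = 12161/11775 - 33888/2296 = 12161/11775 - 33888*1/2296 = 12161/11775 - 4236/287 = -46388693/3379425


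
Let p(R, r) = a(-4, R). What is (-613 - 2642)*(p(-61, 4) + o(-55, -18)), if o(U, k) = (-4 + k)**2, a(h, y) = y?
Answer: -1376865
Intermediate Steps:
p(R, r) = R
(-613 - 2642)*(p(-61, 4) + o(-55, -18)) = (-613 - 2642)*(-61 + (-4 - 18)**2) = -3255*(-61 + (-22)**2) = -3255*(-61 + 484) = -3255*423 = -1376865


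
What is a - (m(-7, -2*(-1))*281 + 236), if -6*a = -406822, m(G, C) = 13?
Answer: 191744/3 ≈ 63915.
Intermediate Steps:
a = 203411/3 (a = -⅙*(-406822) = 203411/3 ≈ 67804.)
a - (m(-7, -2*(-1))*281 + 236) = 203411/3 - (13*281 + 236) = 203411/3 - (3653 + 236) = 203411/3 - 1*3889 = 203411/3 - 3889 = 191744/3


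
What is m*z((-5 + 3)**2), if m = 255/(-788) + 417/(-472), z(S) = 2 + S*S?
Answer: -1010151/46492 ≈ -21.727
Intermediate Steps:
z(S) = 2 + S**2
m = -112239/92984 (m = 255*(-1/788) + 417*(-1/472) = -255/788 - 417/472 = -112239/92984 ≈ -1.2071)
m*z((-5 + 3)**2) = -112239*(2 + ((-5 + 3)**2)**2)/92984 = -112239*(2 + ((-2)**2)**2)/92984 = -112239*(2 + 4**2)/92984 = -112239*(2 + 16)/92984 = -112239/92984*18 = -1010151/46492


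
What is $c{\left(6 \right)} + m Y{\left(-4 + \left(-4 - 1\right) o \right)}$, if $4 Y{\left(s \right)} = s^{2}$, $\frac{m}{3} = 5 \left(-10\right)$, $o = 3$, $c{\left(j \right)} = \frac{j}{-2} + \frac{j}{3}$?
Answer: $- \frac{27077}{2} \approx -13539.0$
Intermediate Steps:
$c{\left(j \right)} = - \frac{j}{6}$ ($c{\left(j \right)} = j \left(- \frac{1}{2}\right) + j \frac{1}{3} = - \frac{j}{2} + \frac{j}{3} = - \frac{j}{6}$)
$m = -150$ ($m = 3 \cdot 5 \left(-10\right) = 3 \left(-50\right) = -150$)
$Y{\left(s \right)} = \frac{s^{2}}{4}$
$c{\left(6 \right)} + m Y{\left(-4 + \left(-4 - 1\right) o \right)} = \left(- \frac{1}{6}\right) 6 - 150 \frac{\left(-4 + \left(-4 - 1\right) 3\right)^{2}}{4} = -1 - 150 \frac{\left(-4 + \left(-4 - 1\right) 3\right)^{2}}{4} = -1 - 150 \frac{\left(-4 - 15\right)^{2}}{4} = -1 - 150 \frac{\left(-19\right)^{2}}{4} = -1 - 150 \cdot \frac{1}{4} \cdot 361 = -1 - \frac{27075}{2} = - \frac{27077}{2}$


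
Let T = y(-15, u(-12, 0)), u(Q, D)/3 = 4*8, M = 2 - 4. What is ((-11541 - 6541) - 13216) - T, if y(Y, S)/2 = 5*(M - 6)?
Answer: -31218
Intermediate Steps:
M = -2
u(Q, D) = 96 (u(Q, D) = 3*(4*8) = 3*32 = 96)
y(Y, S) = -80 (y(Y, S) = 2*(5*(-2 - 6)) = 2*(5*(-8)) = 2*(-40) = -80)
T = -80
((-11541 - 6541) - 13216) - T = ((-11541 - 6541) - 13216) - 1*(-80) = (-18082 - 13216) + 80 = -31298 + 80 = -31218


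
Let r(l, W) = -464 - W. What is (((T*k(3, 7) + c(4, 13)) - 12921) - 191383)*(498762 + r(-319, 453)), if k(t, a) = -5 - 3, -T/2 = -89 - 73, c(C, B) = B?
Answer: -102995667135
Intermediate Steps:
T = 324 (T = -2*(-89 - 73) = -2*(-162) = 324)
k(t, a) = -8
(((T*k(3, 7) + c(4, 13)) - 12921) - 191383)*(498762 + r(-319, 453)) = (((324*(-8) + 13) - 12921) - 191383)*(498762 + (-464 - 1*453)) = (((-2592 + 13) - 12921) - 191383)*(498762 + (-464 - 453)) = ((-2579 - 12921) - 191383)*(498762 - 917) = (-15500 - 191383)*497845 = -206883*497845 = -102995667135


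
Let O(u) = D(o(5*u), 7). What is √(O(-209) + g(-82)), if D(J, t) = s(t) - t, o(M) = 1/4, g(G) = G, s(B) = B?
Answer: I*√82 ≈ 9.0554*I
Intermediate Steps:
o(M) = ¼
D(J, t) = 0 (D(J, t) = t - t = 0)
O(u) = 0
√(O(-209) + g(-82)) = √(0 - 82) = √(-82) = I*√82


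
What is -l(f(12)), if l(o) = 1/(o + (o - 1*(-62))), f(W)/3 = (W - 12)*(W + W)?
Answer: -1/62 ≈ -0.016129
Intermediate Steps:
f(W) = 6*W*(-12 + W) (f(W) = 3*((W - 12)*(W + W)) = 3*((-12 + W)*(2*W)) = 3*(2*W*(-12 + W)) = 6*W*(-12 + W))
l(o) = 1/(62 + 2*o) (l(o) = 1/(o + (o + 62)) = 1/(o + (62 + o)) = 1/(62 + 2*o))
-l(f(12)) = -1/(2*(31 + 6*12*(-12 + 12))) = -1/(2*(31 + 6*12*0)) = -1/(2*(31 + 0)) = -1/(2*31) = -1*1/62 = -1/62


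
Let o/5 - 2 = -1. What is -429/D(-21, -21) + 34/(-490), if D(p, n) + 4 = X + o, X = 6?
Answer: -15032/245 ≈ -61.355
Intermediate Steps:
o = 5 (o = 10 + 5*(-1) = 10 - 5 = 5)
D(p, n) = 7 (D(p, n) = -4 + (6 + 5) = -4 + 11 = 7)
-429/D(-21, -21) + 34/(-490) = -429/7 + 34/(-490) = -429*⅐ + 34*(-1/490) = -429/7 - 17/245 = -15032/245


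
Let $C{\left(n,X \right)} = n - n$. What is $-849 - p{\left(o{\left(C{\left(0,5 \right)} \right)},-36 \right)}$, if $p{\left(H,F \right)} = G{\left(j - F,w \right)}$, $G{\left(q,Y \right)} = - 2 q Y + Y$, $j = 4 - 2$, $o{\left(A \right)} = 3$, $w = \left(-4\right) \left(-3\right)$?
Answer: $51$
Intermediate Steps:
$w = 12$
$C{\left(n,X \right)} = 0$
$j = 2$
$G{\left(q,Y \right)} = Y - 2 Y q$ ($G{\left(q,Y \right)} = - 2 Y q + Y = Y - 2 Y q$)
$p{\left(H,F \right)} = -36 + 24 F$ ($p{\left(H,F \right)} = 12 \left(1 - 2 \left(2 - F\right)\right) = 12 \left(1 + \left(-4 + 2 F\right)\right) = 12 \left(-3 + 2 F\right) = -36 + 24 F$)
$-849 - p{\left(o{\left(C{\left(0,5 \right)} \right)},-36 \right)} = -849 - \left(-36 + 24 \left(-36\right)\right) = -849 - \left(-36 - 864\right) = -849 - -900 = -849 + 900 = 51$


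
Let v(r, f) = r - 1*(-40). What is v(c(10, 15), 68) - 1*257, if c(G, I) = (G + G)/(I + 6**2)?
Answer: -11047/51 ≈ -216.61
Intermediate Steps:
c(G, I) = 2*G/(36 + I) (c(G, I) = (2*G)/(I + 36) = (2*G)/(36 + I) = 2*G/(36 + I))
v(r, f) = 40 + r (v(r, f) = r + 40 = 40 + r)
v(c(10, 15), 68) - 1*257 = (40 + 2*10/(36 + 15)) - 1*257 = (40 + 2*10/51) - 257 = (40 + 2*10*(1/51)) - 257 = (40 + 20/51) - 257 = 2060/51 - 257 = -11047/51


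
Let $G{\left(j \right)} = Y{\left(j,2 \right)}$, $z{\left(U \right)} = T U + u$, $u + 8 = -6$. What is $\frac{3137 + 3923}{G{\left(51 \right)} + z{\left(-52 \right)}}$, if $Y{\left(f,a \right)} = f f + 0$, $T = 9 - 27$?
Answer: $\frac{7060}{3523} \approx 2.004$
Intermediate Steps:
$u = -14$ ($u = -8 - 6 = -14$)
$T = -18$ ($T = 9 - 27 = -18$)
$z{\left(U \right)} = -14 - 18 U$ ($z{\left(U \right)} = - 18 U - 14 = -14 - 18 U$)
$Y{\left(f,a \right)} = f^{2}$ ($Y{\left(f,a \right)} = f^{2} + 0 = f^{2}$)
$G{\left(j \right)} = j^{2}$
$\frac{3137 + 3923}{G{\left(51 \right)} + z{\left(-52 \right)}} = \frac{3137 + 3923}{51^{2} - -922} = \frac{7060}{2601 + \left(-14 + 936\right)} = \frac{7060}{2601 + 922} = \frac{7060}{3523}$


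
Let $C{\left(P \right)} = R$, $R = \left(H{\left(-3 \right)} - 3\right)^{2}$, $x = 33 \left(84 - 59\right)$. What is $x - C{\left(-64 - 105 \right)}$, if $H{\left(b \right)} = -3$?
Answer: $789$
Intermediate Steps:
$x = 825$ ($x = 33 \cdot 25 = 825$)
$R = 36$ ($R = \left(-3 - 3\right)^{2} = \left(-6\right)^{2} = 36$)
$C{\left(P \right)} = 36$
$x - C{\left(-64 - 105 \right)} = 825 - 36 = 789$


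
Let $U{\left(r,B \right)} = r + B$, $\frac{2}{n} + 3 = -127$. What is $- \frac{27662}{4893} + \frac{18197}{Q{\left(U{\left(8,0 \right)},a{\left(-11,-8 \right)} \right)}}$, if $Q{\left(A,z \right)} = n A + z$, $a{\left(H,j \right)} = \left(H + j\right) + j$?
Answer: $- \frac{5836232971}{8626359} \approx -676.56$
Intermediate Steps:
$n = - \frac{1}{65}$ ($n = \frac{2}{-3 - 127} = \frac{2}{-130} = 2 \left(- \frac{1}{130}\right) = - \frac{1}{65} \approx -0.015385$)
$a{\left(H,j \right)} = H + 2 j$
$U{\left(r,B \right)} = B + r$
$Q{\left(A,z \right)} = z - \frac{A}{65}$ ($Q{\left(A,z \right)} = - \frac{A}{65} + z = z - \frac{A}{65}$)
$- \frac{27662}{4893} + \frac{18197}{Q{\left(U{\left(8,0 \right)},a{\left(-11,-8 \right)} \right)}} = - \frac{27662}{4893} + \frac{18197}{\left(-11 + 2 \left(-8\right)\right) - \frac{0 + 8}{65}} = \left(-27662\right) \frac{1}{4893} + \frac{18197}{\left(-11 - 16\right) - \frac{8}{65}} = - \frac{27662}{4893} + \frac{18197}{-27 - \frac{8}{65}} = - \frac{27662}{4893} + \frac{18197}{- \frac{1763}{65}} = - \frac{27662}{4893} + 18197 \left(- \frac{65}{1763}\right) = - \frac{27662}{4893} - \frac{1182805}{1763} = - \frac{5836232971}{8626359}$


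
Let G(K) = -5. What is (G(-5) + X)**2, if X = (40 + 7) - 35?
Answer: 49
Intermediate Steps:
X = 12 (X = 47 - 35 = 12)
(G(-5) + X)**2 = (-5 + 12)**2 = 7**2 = 49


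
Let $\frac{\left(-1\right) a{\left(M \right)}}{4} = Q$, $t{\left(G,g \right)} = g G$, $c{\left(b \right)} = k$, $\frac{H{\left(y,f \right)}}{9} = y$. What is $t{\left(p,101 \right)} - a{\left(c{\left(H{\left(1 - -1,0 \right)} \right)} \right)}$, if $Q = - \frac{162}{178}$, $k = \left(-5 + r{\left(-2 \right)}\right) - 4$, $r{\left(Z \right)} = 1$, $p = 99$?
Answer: $\frac{889587}{89} \approx 9995.4$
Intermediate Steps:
$k = -8$ ($k = \left(-5 + 1\right) - 4 = -4 - 4 = -8$)
$H{\left(y,f \right)} = 9 y$
$c{\left(b \right)} = -8$
$t{\left(G,g \right)} = G g$
$Q = - \frac{81}{89}$ ($Q = \left(-162\right) \frac{1}{178} = - \frac{81}{89} \approx -0.91011$)
$a{\left(M \right)} = \frac{324}{89}$ ($a{\left(M \right)} = \left(-4\right) \left(- \frac{81}{89}\right) = \frac{324}{89}$)
$t{\left(p,101 \right)} - a{\left(c{\left(H{\left(1 - -1,0 \right)} \right)} \right)} = 99 \cdot 101 - \frac{324}{89} = 9999 - \frac{324}{89} = \frac{889587}{89}$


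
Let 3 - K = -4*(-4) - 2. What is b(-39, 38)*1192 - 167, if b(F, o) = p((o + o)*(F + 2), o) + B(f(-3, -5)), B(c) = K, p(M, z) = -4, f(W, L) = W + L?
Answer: -18047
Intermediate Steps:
f(W, L) = L + W
K = -11 (K = 3 - (-4*(-4) - 2) = 3 - (16 - 2) = 3 - 1*14 = 3 - 14 = -11)
B(c) = -11
b(F, o) = -15 (b(F, o) = -4 - 11 = -15)
b(-39, 38)*1192 - 167 = -15*1192 - 167 = -17880 - 167 = -18047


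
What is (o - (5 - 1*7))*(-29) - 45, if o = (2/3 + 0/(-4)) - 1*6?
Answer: 155/3 ≈ 51.667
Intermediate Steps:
o = -16/3 (o = (2*(⅓) + 0*(-¼)) - 6 = (⅔ + 0) - 6 = ⅔ - 6 = -16/3 ≈ -5.3333)
(o - (5 - 1*7))*(-29) - 45 = (-16/3 - (5 - 1*7))*(-29) - 45 = (-16/3 - (5 - 7))*(-29) - 45 = (-16/3 - 1*(-2))*(-29) - 45 = (-16/3 + 2)*(-29) - 45 = -10/3*(-29) - 45 = 290/3 - 45 = 155/3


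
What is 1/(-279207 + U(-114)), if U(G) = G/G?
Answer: -1/279206 ≈ -3.5816e-6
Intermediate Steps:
U(G) = 1
1/(-279207 + U(-114)) = 1/(-279207 + 1) = 1/(-279206) = -1/279206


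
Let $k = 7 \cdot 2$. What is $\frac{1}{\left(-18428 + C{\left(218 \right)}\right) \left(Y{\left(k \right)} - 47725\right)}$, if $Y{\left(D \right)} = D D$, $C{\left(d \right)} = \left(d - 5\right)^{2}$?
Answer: $- \frac{1}{1280478789} \approx -7.8096 \cdot 10^{-10}$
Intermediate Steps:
$C{\left(d \right)} = \left(-5 + d\right)^{2}$
$k = 14$
$Y{\left(D \right)} = D^{2}$
$\frac{1}{\left(-18428 + C{\left(218 \right)}\right) \left(Y{\left(k \right)} - 47725\right)} = \frac{1}{\left(-18428 + \left(-5 + 218\right)^{2}\right) \left(14^{2} - 47725\right)} = \frac{1}{\left(-18428 + 213^{2}\right) \left(196 - 47725\right)} = \frac{1}{\left(-18428 + 45369\right) \left(-47529\right)} = \frac{1}{26941 \left(-47529\right)} = \frac{1}{-1280478789} = - \frac{1}{1280478789}$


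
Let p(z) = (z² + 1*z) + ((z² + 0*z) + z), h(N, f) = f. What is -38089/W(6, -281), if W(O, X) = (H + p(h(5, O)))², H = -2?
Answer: -929/164 ≈ -5.6646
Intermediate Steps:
p(z) = 2*z + 2*z² (p(z) = (z² + z) + ((z² + 0) + z) = (z + z²) + (z² + z) = (z + z²) + (z + z²) = 2*z + 2*z²)
W(O, X) = (-2 + 2*O*(1 + O))²
-38089/W(6, -281) = -38089*1/(4*(-1 + 6*(1 + 6))²) = -38089*1/(4*(-1 + 6*7)²) = -38089*1/(4*(-1 + 42)²) = -38089/(4*41²) = -38089/(4*1681) = -38089/6724 = -38089*1/6724 = -929/164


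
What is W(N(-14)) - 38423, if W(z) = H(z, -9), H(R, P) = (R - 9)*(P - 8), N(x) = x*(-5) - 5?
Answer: -39375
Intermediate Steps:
N(x) = -5 - 5*x (N(x) = -5*x - 5 = -5 - 5*x)
H(R, P) = (-9 + R)*(-8 + P)
W(z) = 153 - 17*z (W(z) = 72 - 9*(-9) - 8*z - 9*z = 72 + 81 - 8*z - 9*z = 153 - 17*z)
W(N(-14)) - 38423 = (153 - 17*(-5 - 5*(-14))) - 38423 = (153 - 17*(-5 + 70)) - 38423 = (153 - 17*65) - 38423 = (153 - 1105) - 38423 = -952 - 38423 = -39375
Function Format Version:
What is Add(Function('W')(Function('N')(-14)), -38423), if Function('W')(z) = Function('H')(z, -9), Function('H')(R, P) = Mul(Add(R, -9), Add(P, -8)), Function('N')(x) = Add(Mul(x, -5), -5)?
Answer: -39375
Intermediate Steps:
Function('N')(x) = Add(-5, Mul(-5, x)) (Function('N')(x) = Add(Mul(-5, x), -5) = Add(-5, Mul(-5, x)))
Function('H')(R, P) = Mul(Add(-9, R), Add(-8, P))
Function('W')(z) = Add(153, Mul(-17, z)) (Function('W')(z) = Add(72, Mul(-9, -9), Mul(-8, z), Mul(-9, z)) = Add(72, 81, Mul(-8, z), Mul(-9, z)) = Add(153, Mul(-17, z)))
Add(Function('W')(Function('N')(-14)), -38423) = Add(Add(153, Mul(-17, Add(-5, Mul(-5, -14)))), -38423) = Add(Add(153, Mul(-17, Add(-5, 70))), -38423) = Add(Add(153, Mul(-17, 65)), -38423) = Add(Add(153, -1105), -38423) = Add(-952, -38423) = -39375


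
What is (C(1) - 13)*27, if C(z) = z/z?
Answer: -324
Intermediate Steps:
C(z) = 1
(C(1) - 13)*27 = (1 - 13)*27 = -12*27 = -324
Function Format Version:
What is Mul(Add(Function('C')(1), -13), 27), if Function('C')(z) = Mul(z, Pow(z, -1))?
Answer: -324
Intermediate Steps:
Function('C')(z) = 1
Mul(Add(Function('C')(1), -13), 27) = Mul(Add(1, -13), 27) = Mul(-12, 27) = -324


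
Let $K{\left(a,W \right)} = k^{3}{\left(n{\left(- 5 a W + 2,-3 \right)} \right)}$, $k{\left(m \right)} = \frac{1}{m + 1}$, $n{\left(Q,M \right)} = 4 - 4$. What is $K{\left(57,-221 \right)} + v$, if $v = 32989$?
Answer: $32990$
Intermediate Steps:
$n{\left(Q,M \right)} = 0$
$k{\left(m \right)} = \frac{1}{1 + m}$
$K{\left(a,W \right)} = 1$ ($K{\left(a,W \right)} = \left(\frac{1}{1 + 0}\right)^{3} = \left(1^{-1}\right)^{3} = 1^{3} = 1$)
$K{\left(57,-221 \right)} + v = 1 + 32989 = 32990$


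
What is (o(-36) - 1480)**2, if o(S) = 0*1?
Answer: 2190400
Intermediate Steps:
o(S) = 0
(o(-36) - 1480)**2 = (0 - 1480)**2 = (-1480)**2 = 2190400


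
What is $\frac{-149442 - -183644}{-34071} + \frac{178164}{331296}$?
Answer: $- \frac{62628097}{134376024} \approx -0.46607$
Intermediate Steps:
$\frac{-149442 - -183644}{-34071} + \frac{178164}{331296} = \left(-149442 + 183644\right) \left(- \frac{1}{34071}\right) + 178164 \cdot \frac{1}{331296} = 34202 \left(- \frac{1}{34071}\right) + \frac{2121}{3944} = - \frac{34202}{34071} + \frac{2121}{3944} = - \frac{62628097}{134376024}$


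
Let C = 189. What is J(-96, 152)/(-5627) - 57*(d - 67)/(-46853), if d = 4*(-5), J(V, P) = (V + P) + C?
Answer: -39383278/263641831 ≈ -0.14938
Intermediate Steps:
J(V, P) = 189 + P + V (J(V, P) = (V + P) + 189 = (P + V) + 189 = 189 + P + V)
d = -20
J(-96, 152)/(-5627) - 57*(d - 67)/(-46853) = (189 + 152 - 96)/(-5627) - 57*(-20 - 67)/(-46853) = 245*(-1/5627) - 57*(-87)*(-1/46853) = -245/5627 + 4959*(-1/46853) = -245/5627 - 4959/46853 = -39383278/263641831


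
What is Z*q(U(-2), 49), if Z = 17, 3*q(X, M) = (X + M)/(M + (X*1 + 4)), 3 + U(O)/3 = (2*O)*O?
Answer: 16/3 ≈ 5.3333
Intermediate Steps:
U(O) = -9 + 6*O² (U(O) = -9 + 3*((2*O)*O) = -9 + 3*(2*O²) = -9 + 6*O²)
q(X, M) = (M + X)/(3*(4 + M + X)) (q(X, M) = ((X + M)/(M + (X*1 + 4)))/3 = ((M + X)/(M + (X + 4)))/3 = ((M + X)/(M + (4 + X)))/3 = ((M + X)/(4 + M + X))/3 = (M + X)/(3*(4 + M + X)))
Z*q(U(-2), 49) = 17*((49 + (-9 + 6*(-2)²))/(3*(4 + 49 + (-9 + 6*(-2)²)))) = 17*((49 + (-9 + 6*4))/(3*(4 + 49 + (-9 + 6*4)))) = 17*((49 + (-9 + 24))/(3*(4 + 49 + (-9 + 24)))) = 17*((49 + 15)/(3*(4 + 49 + 15))) = 17*((⅓)*64/68) = 17*((⅓)*(1/68)*64) = 17*(16/51) = 16/3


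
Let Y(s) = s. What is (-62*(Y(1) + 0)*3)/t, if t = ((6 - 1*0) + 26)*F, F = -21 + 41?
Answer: -93/320 ≈ -0.29063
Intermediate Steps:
F = 20
t = 640 (t = ((6 - 1*0) + 26)*20 = ((6 + 0) + 26)*20 = (6 + 26)*20 = 32*20 = 640)
(-62*(Y(1) + 0)*3)/t = -62*(1 + 0)*3/640 = -62*3*(1/640) = -186*1/640 = -93/320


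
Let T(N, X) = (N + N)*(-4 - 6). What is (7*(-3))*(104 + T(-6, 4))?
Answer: -4704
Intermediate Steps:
T(N, X) = -20*N (T(N, X) = (2*N)*(-10) = -20*N)
(7*(-3))*(104 + T(-6, 4)) = (7*(-3))*(104 - 20*(-6)) = -21*(104 + 120) = -21*224 = -4704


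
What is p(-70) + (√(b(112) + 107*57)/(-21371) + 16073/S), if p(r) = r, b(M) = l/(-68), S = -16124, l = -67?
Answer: -1144753/16124 - √7051583/726614 ≈ -71.000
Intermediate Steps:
b(M) = 67/68 (b(M) = -67/(-68) = -67*(-1/68) = 67/68)
p(-70) + (√(b(112) + 107*57)/(-21371) + 16073/S) = -70 + (√(67/68 + 107*57)/(-21371) + 16073/(-16124)) = -70 + (√(67/68 + 6099)*(-1/21371) + 16073*(-1/16124)) = -70 + (√(414799/68)*(-1/21371) - 16073/16124) = -70 + ((√7051583/34)*(-1/21371) - 16073/16124) = -70 + (-√7051583/726614 - 16073/16124) = -70 + (-16073/16124 - √7051583/726614) = -1144753/16124 - √7051583/726614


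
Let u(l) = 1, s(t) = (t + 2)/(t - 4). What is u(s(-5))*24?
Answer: 24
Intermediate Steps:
s(t) = (2 + t)/(-4 + t)
u(s(-5))*24 = 1*24 = 24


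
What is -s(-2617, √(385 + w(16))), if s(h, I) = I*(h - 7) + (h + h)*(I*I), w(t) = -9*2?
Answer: 1920878 + 2624*√367 ≈ 1.9711e+6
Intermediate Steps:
w(t) = -18
s(h, I) = I*(-7 + h) + 2*h*I² (s(h, I) = I*(-7 + h) + (2*h)*I² = I*(-7 + h) + 2*h*I²)
-s(-2617, √(385 + w(16))) = -√(385 - 18)*(-7 - 2617 + 2*√(385 - 18)*(-2617)) = -√367*(-7 - 2617 + 2*√367*(-2617)) = -√367*(-7 - 2617 - 5234*√367) = -√367*(-2624 - 5234*√367)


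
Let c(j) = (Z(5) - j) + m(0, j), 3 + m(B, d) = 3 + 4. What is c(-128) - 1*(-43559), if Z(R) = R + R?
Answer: 43701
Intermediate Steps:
m(B, d) = 4 (m(B, d) = -3 + (3 + 4) = -3 + 7 = 4)
Z(R) = 2*R
c(j) = 14 - j (c(j) = (2*5 - j) + 4 = (10 - j) + 4 = 14 - j)
c(-128) - 1*(-43559) = (14 - 1*(-128)) - 1*(-43559) = (14 + 128) + 43559 = 142 + 43559 = 43701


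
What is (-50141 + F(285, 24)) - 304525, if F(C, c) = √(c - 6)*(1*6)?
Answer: -354666 + 18*√2 ≈ -3.5464e+5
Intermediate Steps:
F(C, c) = 6*√(-6 + c) (F(C, c) = √(-6 + c)*6 = 6*√(-6 + c))
(-50141 + F(285, 24)) - 304525 = (-50141 + 6*√(-6 + 24)) - 304525 = (-50141 + 6*√18) - 304525 = (-50141 + 6*(3*√2)) - 304525 = (-50141 + 18*√2) - 304525 = -354666 + 18*√2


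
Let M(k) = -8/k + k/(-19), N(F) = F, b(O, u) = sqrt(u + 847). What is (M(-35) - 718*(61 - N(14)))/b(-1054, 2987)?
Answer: -22439713*sqrt(426)/849870 ≈ -544.97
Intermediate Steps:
b(O, u) = sqrt(847 + u)
M(k) = -8/k - k/19 (M(k) = -8/k + k*(-1/19) = -8/k - k/19)
(M(-35) - 718*(61 - N(14)))/b(-1054, 2987) = ((-8/(-35) - 1/19*(-35)) - 718*(61 - 1*14))/(sqrt(847 + 2987)) = ((-8*(-1/35) + 35/19) - 718*(61 - 14))/(sqrt(3834)) = ((8/35 + 35/19) - 718*47)/((3*sqrt(426))) = (1377/665 - 33746)*(sqrt(426)/1278) = -22439713*sqrt(426)/849870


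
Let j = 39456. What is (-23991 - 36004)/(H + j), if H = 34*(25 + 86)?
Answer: -11999/8646 ≈ -1.3878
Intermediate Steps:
H = 3774 (H = 34*111 = 3774)
(-23991 - 36004)/(H + j) = (-23991 - 36004)/(3774 + 39456) = -59995/43230 = -59995*1/43230 = -11999/8646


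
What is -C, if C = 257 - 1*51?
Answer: -206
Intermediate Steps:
C = 206 (C = 257 - 51 = 206)
-C = -1*206 = -206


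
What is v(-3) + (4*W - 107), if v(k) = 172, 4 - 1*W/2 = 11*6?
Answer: -431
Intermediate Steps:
W = -124 (W = 8 - 22*6 = 8 - 2*66 = 8 - 132 = -124)
v(-3) + (4*W - 107) = 172 + (4*(-124) - 107) = 172 + (-496 - 107) = 172 - 603 = -431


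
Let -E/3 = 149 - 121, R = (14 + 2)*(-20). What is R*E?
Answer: 26880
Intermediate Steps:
R = -320 (R = 16*(-20) = -320)
E = -84 (E = -3*(149 - 121) = -3*28 = -84)
R*E = -320*(-84) = 26880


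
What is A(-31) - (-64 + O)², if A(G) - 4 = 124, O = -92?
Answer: -24208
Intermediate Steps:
A(G) = 128 (A(G) = 4 + 124 = 128)
A(-31) - (-64 + O)² = 128 - (-64 - 92)² = 128 - 1*(-156)² = 128 - 1*24336 = 128 - 24336 = -24208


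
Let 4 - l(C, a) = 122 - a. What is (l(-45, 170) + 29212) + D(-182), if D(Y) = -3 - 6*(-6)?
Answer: 29297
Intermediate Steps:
D(Y) = 33 (D(Y) = -3 + 36 = 33)
l(C, a) = -118 + a (l(C, a) = 4 - (122 - a) = 4 + (-122 + a) = -118 + a)
(l(-45, 170) + 29212) + D(-182) = ((-118 + 170) + 29212) + 33 = (52 + 29212) + 33 = 29264 + 33 = 29297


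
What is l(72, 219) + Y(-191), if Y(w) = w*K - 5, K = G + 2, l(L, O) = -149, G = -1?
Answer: -345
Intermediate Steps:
K = 1 (K = -1 + 2 = 1)
Y(w) = -5 + w (Y(w) = w*1 - 5 = w - 5 = -5 + w)
l(72, 219) + Y(-191) = -149 + (-5 - 191) = -149 - 196 = -345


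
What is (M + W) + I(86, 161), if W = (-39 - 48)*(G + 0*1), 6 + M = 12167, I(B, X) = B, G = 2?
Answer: 12073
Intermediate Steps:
M = 12161 (M = -6 + 12167 = 12161)
W = -174 (W = (-39 - 48)*(2 + 0*1) = -87*(2 + 0) = -87*2 = -174)
(M + W) + I(86, 161) = (12161 - 174) + 86 = 11987 + 86 = 12073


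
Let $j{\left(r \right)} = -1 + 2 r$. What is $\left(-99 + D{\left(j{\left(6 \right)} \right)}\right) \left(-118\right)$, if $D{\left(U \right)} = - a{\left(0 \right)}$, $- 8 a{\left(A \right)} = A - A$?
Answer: $11682$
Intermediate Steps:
$a{\left(A \right)} = 0$ ($a{\left(A \right)} = - \frac{A - A}{8} = \left(- \frac{1}{8}\right) 0 = 0$)
$D{\left(U \right)} = 0$ ($D{\left(U \right)} = \left(-1\right) 0 = 0$)
$\left(-99 + D{\left(j{\left(6 \right)} \right)}\right) \left(-118\right) = \left(-99 + 0\right) \left(-118\right) = \left(-99\right) \left(-118\right) = 11682$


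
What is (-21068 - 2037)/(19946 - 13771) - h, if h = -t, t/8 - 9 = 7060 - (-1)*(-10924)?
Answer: -38092021/1235 ≈ -30844.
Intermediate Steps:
t = -30840 (t = 72 + 8*(7060 - (-1)*(-10924)) = 72 + 8*(7060 - 1*10924) = 72 + 8*(7060 - 10924) = 72 + 8*(-3864) = 72 - 30912 = -30840)
h = 30840 (h = -1*(-30840) = 30840)
(-21068 - 2037)/(19946 - 13771) - h = (-21068 - 2037)/(19946 - 13771) - 1*30840 = -23105/6175 - 30840 = -23105*1/6175 - 30840 = -4621/1235 - 30840 = -38092021/1235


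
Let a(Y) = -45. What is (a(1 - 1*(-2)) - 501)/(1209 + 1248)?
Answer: -2/9 ≈ -0.22222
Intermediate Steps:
(a(1 - 1*(-2)) - 501)/(1209 + 1248) = (-45 - 501)/(1209 + 1248) = -546/2457 = -546*1/2457 = -2/9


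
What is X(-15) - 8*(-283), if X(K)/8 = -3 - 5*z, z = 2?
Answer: 2160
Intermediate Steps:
X(K) = -104 (X(K) = 8*(-3 - 5*2) = 8*(-3 - 10) = 8*(-13) = -104)
X(-15) - 8*(-283) = -104 - 8*(-283) = -104 - 1*(-2264) = -104 + 2264 = 2160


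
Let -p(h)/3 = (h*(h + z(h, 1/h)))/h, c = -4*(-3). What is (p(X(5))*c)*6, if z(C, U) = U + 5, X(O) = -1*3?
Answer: -360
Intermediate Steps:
X(O) = -3
c = 12
z(C, U) = 5 + U
p(h) = -15 - 3*h - 3/h (p(h) = -3*h*(h + (5 + 1/h))/h = -3*h*(5 + h + 1/h)/h = -3*(5 + h + 1/h) = -15 - 3*h - 3/h)
(p(X(5))*c)*6 = ((-15 - 3*(-3) - 3/(-3))*12)*6 = ((-15 + 9 - 3*(-⅓))*12)*6 = ((-15 + 9 + 1)*12)*6 = -5*12*6 = -60*6 = -360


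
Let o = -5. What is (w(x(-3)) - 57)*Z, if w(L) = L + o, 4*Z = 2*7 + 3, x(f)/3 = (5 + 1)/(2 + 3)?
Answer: -1241/5 ≈ -248.20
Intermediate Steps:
x(f) = 18/5 (x(f) = 3*((5 + 1)/(2 + 3)) = 3*(6/5) = 18/5)
Z = 17/4 (Z = (2*7 + 3)/4 = (14 + 3)/4 = (1/4)*17 = 17/4 ≈ 4.2500)
w(L) = -5 + L (w(L) = L - 5 = -5 + L)
(w(x(-3)) - 57)*Z = ((-5 + 18/5) - 57)*(17/4) = (-7/5 - 57)*(17/4) = -292/5*17/4 = -1241/5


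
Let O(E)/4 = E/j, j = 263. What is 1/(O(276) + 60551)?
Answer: 263/15926017 ≈ 1.6514e-5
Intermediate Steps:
O(E) = 4*E/263 (O(E) = 4*(E/263) = 4*E/263)
1/(O(276) + 60551) = 1/((4/263)*276 + 60551) = 1/(1104/263 + 60551) = 1/(15926017/263) = 263/15926017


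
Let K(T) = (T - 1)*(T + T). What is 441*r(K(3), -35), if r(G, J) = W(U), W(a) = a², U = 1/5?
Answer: 441/25 ≈ 17.640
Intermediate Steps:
U = ⅕ (U = 1*(⅕) = ⅕ ≈ 0.20000)
K(T) = 2*T*(-1 + T) (K(T) = (-1 + T)*(2*T) = 2*T*(-1 + T))
r(G, J) = 1/25 (r(G, J) = (⅕)² = 1/25)
441*r(K(3), -35) = 441*(1/25) = 441/25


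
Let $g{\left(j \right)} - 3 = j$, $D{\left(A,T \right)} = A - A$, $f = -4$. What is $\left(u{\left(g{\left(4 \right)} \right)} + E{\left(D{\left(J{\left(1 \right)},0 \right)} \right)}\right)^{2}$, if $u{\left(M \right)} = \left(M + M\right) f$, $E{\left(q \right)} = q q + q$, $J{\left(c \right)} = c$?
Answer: $3136$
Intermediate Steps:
$D{\left(A,T \right)} = 0$
$E{\left(q \right)} = q + q^{2}$ ($E{\left(q \right)} = q^{2} + q = q + q^{2}$)
$g{\left(j \right)} = 3 + j$
$u{\left(M \right)} = - 8 M$ ($u{\left(M \right)} = \left(M + M\right) \left(-4\right) = 2 M \left(-4\right) = - 8 M$)
$\left(u{\left(g{\left(4 \right)} \right)} + E{\left(D{\left(J{\left(1 \right)},0 \right)} \right)}\right)^{2} = \left(- 8 \left(3 + 4\right) + 0 \left(1 + 0\right)\right)^{2} = \left(\left(-8\right) 7 + 0 \cdot 1\right)^{2} = \left(-56 + 0\right)^{2} = \left(-56\right)^{2} = 3136$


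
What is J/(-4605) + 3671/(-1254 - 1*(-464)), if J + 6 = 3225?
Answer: -1296531/242530 ≈ -5.3459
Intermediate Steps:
J = 3219 (J = -6 + 3225 = 3219)
J/(-4605) + 3671/(-1254 - 1*(-464)) = 3219/(-4605) + 3671/(-1254 - 1*(-464)) = 3219*(-1/4605) + 3671/(-1254 + 464) = -1073/1535 + 3671/(-790) = -1073/1535 + 3671*(-1/790) = -1073/1535 - 3671/790 = -1296531/242530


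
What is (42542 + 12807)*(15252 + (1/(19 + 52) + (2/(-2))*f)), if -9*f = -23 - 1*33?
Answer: 539213334289/639 ≈ 8.4384e+8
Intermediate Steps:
f = 56/9 (f = -(-23 - 1*33)/9 = -(-23 - 33)/9 = -1/9*(-56) = 56/9 ≈ 6.2222)
(42542 + 12807)*(15252 + (1/(19 + 52) + (2/(-2))*f)) = (42542 + 12807)*(15252 + (1/(19 + 52) + (2/(-2))*(56/9))) = 55349*(15252 + (1/71 + (2*(-1/2))*(56/9))) = 55349*(15252 + (1/71 - 1*56/9)) = 55349*(15252 + (1/71 - 56/9)) = 55349*(15252 - 3967/639) = 55349*(9742061/639) = 539213334289/639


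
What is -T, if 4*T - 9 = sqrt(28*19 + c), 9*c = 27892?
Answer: -9/4 - sqrt(8170)/6 ≈ -17.315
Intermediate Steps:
c = 27892/9 (c = (1/9)*27892 = 27892/9 ≈ 3099.1)
T = 9/4 + sqrt(8170)/6 (T = 9/4 + sqrt(28*19 + 27892/9)/4 = 9/4 + sqrt(532 + 27892/9)/4 = 9/4 + sqrt(32680/9)/4 = 9/4 + (2*sqrt(8170)/3)/4 = 9/4 + sqrt(8170)/6 ≈ 17.315)
-T = -(9/4 + sqrt(8170)/6) = -9/4 - sqrt(8170)/6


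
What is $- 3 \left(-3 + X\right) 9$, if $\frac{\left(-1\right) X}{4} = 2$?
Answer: $297$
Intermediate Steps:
$X = -8$ ($X = \left(-4\right) 2 = -8$)
$- 3 \left(-3 + X\right) 9 = - 3 \left(-3 - 8\right) 9 = - 3 \left(\left(-11\right) 9\right) = \left(-3\right) \left(-99\right) = 297$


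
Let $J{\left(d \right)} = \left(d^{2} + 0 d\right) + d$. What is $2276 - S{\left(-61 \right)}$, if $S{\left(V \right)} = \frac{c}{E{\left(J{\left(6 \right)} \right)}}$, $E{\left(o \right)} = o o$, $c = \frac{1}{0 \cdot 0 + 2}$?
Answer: $\frac{8029727}{3528} \approx 2276.0$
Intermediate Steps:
$J{\left(d \right)} = d + d^{2}$ ($J{\left(d \right)} = \left(d^{2} + 0\right) + d = d^{2} + d = d + d^{2}$)
$c = \frac{1}{2}$ ($c = \frac{1}{0 + 2} = \frac{1}{2} \approx 0.5$)
$E{\left(o \right)} = o^{2}$
$S{\left(V \right)} = \frac{1}{3528}$ ($S{\left(V \right)} = \frac{1}{2 \left(6 \left(1 + 6\right)\right)^{2}} = \frac{1}{2 \left(6 \cdot 7\right)^{2}} = \frac{1}{2 \cdot 42^{2}} = \frac{1}{2 \cdot 1764} = \frac{1}{2} \cdot \frac{1}{1764} = \frac{1}{3528}$)
$2276 - S{\left(-61 \right)} = 2276 - \frac{1}{3528} = \frac{8029727}{3528}$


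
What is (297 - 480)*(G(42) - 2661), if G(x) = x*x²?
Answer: -13071141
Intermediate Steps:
G(x) = x³
(297 - 480)*(G(42) - 2661) = (297 - 480)*(42³ - 2661) = -183*(74088 - 2661) = -183*71427 = -13071141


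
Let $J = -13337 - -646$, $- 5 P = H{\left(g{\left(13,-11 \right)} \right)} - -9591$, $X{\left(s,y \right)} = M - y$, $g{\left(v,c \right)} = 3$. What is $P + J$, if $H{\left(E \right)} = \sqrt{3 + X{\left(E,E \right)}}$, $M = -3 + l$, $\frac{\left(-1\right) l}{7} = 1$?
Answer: $- \frac{73046}{5} - \frac{i \sqrt{10}}{5} \approx -14609.0 - 0.63246 i$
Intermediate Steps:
$l = -7$ ($l = \left(-7\right) 1 = -7$)
$M = -10$ ($M = -3 - 7 = -10$)
$X{\left(s,y \right)} = -10 - y$
$H{\left(E \right)} = \sqrt{-7 - E}$ ($H{\left(E \right)} = \sqrt{3 - \left(10 + E\right)} = \sqrt{-7 - E}$)
$P = - \frac{9591}{5} - \frac{i \sqrt{10}}{5}$ ($P = - \frac{\sqrt{-7 - 3} - -9591}{5} = - \frac{\sqrt{-7 - 3} + 9591}{5} = - \frac{\sqrt{-10} + 9591}{5} = - \frac{i \sqrt{10} + 9591}{5} = - \frac{9591 + i \sqrt{10}}{5} = - \frac{9591}{5} - \frac{i \sqrt{10}}{5} \approx -1918.2 - 0.63246 i$)
$J = -12691$ ($J = -13337 + 646 = -12691$)
$P + J = \left(- \frac{9591}{5} - \frac{i \sqrt{10}}{5}\right) - 12691 = - \frac{73046}{5} - \frac{i \sqrt{10}}{5}$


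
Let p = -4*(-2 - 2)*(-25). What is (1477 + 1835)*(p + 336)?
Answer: -211968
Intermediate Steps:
p = -400 (p = -4*(-4)*(-25) = 16*(-25) = -400)
(1477 + 1835)*(p + 336) = (1477 + 1835)*(-400 + 336) = 3312*(-64) = -211968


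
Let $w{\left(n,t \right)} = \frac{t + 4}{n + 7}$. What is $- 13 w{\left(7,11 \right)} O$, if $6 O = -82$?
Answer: $\frac{2665}{14} \approx 190.36$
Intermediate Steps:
$O = - \frac{41}{3}$ ($O = \frac{1}{6} \left(-82\right) = - \frac{41}{3} \approx -13.667$)
$w{\left(n,t \right)} = \frac{4 + t}{7 + n}$
$- 13 w{\left(7,11 \right)} O = - 13 \frac{4 + 11}{7 + 7} \left(- \frac{41}{3}\right) = - 13 \cdot \frac{1}{14} \cdot 15 \left(- \frac{41}{3}\right) = \left(-13\right) \frac{15}{14} \left(- \frac{41}{3}\right) = \left(- \frac{195}{14}\right) \left(- \frac{41}{3}\right) = \frac{2665}{14}$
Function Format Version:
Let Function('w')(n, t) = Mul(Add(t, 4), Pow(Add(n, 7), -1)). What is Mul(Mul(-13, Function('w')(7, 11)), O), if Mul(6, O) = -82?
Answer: Rational(2665, 14) ≈ 190.36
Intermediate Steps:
O = Rational(-41, 3) (O = Mul(Rational(1, 6), -82) = Rational(-41, 3) ≈ -13.667)
Function('w')(n, t) = Mul(Pow(Add(7, n), -1), Add(4, t)) (Function('w')(n, t) = Mul(Add(4, t), Pow(Add(7, n), -1)) = Mul(Pow(Add(7, n), -1), Add(4, t)))
Mul(Mul(-13, Function('w')(7, 11)), O) = Mul(Mul(-13, Mul(Pow(Add(7, 7), -1), Add(4, 11))), Rational(-41, 3)) = Mul(Mul(-13, Mul(Pow(14, -1), 15)), Rational(-41, 3)) = Mul(Mul(-13, Mul(Rational(1, 14), 15)), Rational(-41, 3)) = Mul(Mul(-13, Rational(15, 14)), Rational(-41, 3)) = Mul(Rational(-195, 14), Rational(-41, 3)) = Rational(2665, 14)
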